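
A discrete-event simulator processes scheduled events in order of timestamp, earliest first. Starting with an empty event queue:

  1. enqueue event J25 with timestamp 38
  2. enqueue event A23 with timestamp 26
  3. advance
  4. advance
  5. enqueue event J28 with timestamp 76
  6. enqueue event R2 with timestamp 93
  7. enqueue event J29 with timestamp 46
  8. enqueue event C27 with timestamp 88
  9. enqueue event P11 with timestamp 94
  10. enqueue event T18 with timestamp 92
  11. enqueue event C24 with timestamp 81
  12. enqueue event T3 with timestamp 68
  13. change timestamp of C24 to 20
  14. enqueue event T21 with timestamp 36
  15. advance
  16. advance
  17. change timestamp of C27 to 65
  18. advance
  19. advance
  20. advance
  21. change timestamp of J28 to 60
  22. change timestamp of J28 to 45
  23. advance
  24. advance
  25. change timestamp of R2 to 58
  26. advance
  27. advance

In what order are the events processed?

add J25 (timestamp 38) → {J25:38}
add A23 (timestamp 26) → {A23:26, J25:38}
advance → A23; now {J25:38}
advance → J25; now {}
add J28 (timestamp 76) → {J28:76}
add R2 (timestamp 93) → {J28:76, R2:93}
add J29 (timestamp 46) → {J29:46, J28:76, R2:93}
add C27 (timestamp 88) → {J29:46, J28:76, C27:88, R2:93}
add P11 (timestamp 94) → {J29:46, J28:76, C27:88, R2:93, P11:94}
add T18 (timestamp 92) → {J29:46, J28:76, C27:88, T18:92, R2:93, P11:94}
add C24 (timestamp 81) → {J29:46, J28:76, C24:81, C27:88, T18:92, R2:93, P11:94}
add T3 (timestamp 68) → {J29:46, T3:68, J28:76, C24:81, C27:88, T18:92, R2:93, P11:94}
update C24 to timestamp 20 → {C24:20, J29:46, T3:68, J28:76, C27:88, T18:92, R2:93, P11:94}
add T21 (timestamp 36) → {C24:20, T21:36, J29:46, T3:68, J28:76, C27:88, T18:92, R2:93, P11:94}
advance → C24; now {T21:36, J29:46, T3:68, J28:76, C27:88, T18:92, R2:93, P11:94}
advance → T21; now {J29:46, T3:68, J28:76, C27:88, T18:92, R2:93, P11:94}
update C27 to timestamp 65 → {J29:46, C27:65, T3:68, J28:76, T18:92, R2:93, P11:94}
advance → J29; now {C27:65, T3:68, J28:76, T18:92, R2:93, P11:94}
advance → C27; now {T3:68, J28:76, T18:92, R2:93, P11:94}
advance → T3; now {J28:76, T18:92, R2:93, P11:94}
update J28 to timestamp 60 → {J28:60, T18:92, R2:93, P11:94}
update J28 to timestamp 45 → {J28:45, T18:92, R2:93, P11:94}
advance → J28; now {T18:92, R2:93, P11:94}
advance → T18; now {R2:93, P11:94}
update R2 to timestamp 58 → {R2:58, P11:94}
advance → R2; now {P11:94}
advance → P11; now {}

A23, J25, C24, T21, J29, C27, T3, J28, T18, R2, P11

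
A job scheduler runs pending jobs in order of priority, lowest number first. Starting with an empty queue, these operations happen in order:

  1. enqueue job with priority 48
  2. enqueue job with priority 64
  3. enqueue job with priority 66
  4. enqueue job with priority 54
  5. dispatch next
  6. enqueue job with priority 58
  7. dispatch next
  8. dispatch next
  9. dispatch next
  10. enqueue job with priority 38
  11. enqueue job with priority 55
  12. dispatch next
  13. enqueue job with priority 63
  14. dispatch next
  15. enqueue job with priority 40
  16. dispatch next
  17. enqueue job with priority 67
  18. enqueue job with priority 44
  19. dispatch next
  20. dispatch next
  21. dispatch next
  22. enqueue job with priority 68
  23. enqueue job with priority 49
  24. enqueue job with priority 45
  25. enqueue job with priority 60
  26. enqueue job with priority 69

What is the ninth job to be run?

63

insert 48 → {48}
insert 64 → {48, 64}
insert 66 → {48, 64, 66}
insert 54 → {48, 54, 64, 66}
dispatch next → 48; now {54, 64, 66}
insert 58 → {54, 58, 64, 66}
dispatch next → 54; now {58, 64, 66}
dispatch next → 58; now {64, 66}
dispatch next → 64; now {66}
insert 38 → {38, 66}
insert 55 → {38, 55, 66}
dispatch next → 38; now {55, 66}
insert 63 → {55, 63, 66}
dispatch next → 55; now {63, 66}
insert 40 → {40, 63, 66}
dispatch next → 40; now {63, 66}
insert 67 → {63, 66, 67}
insert 44 → {44, 63, 66, 67}
dispatch next → 44; now {63, 66, 67}
dispatch next → 63; now {66, 67}
dispatch next → 66; now {67}
insert 68 → {67, 68}
insert 49 → {49, 67, 68}
insert 45 → {45, 49, 67, 68}
insert 60 → {45, 49, 60, 67, 68}
insert 69 → {45, 49, 60, 67, 68, 69}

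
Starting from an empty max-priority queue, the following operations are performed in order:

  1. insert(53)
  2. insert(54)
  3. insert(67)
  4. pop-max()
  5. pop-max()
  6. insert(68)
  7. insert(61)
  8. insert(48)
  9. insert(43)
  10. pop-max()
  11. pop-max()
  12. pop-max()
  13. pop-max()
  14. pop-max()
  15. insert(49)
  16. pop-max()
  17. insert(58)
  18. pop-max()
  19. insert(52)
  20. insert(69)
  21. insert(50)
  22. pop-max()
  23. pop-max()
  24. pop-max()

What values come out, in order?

[67, 54, 68, 61, 53, 48, 43, 49, 58, 69, 52, 50]

insert 53 → {53}
insert 54 → {54, 53}
insert 67 → {67, 54, 53}
pop-max → 67; now {54, 53}
pop-max → 54; now {53}
insert 68 → {68, 53}
insert 61 → {68, 61, 53}
insert 48 → {68, 61, 53, 48}
insert 43 → {68, 61, 53, 48, 43}
pop-max → 68; now {61, 53, 48, 43}
pop-max → 61; now {53, 48, 43}
pop-max → 53; now {48, 43}
pop-max → 48; now {43}
pop-max → 43; now {}
insert 49 → {49}
pop-max → 49; now {}
insert 58 → {58}
pop-max → 58; now {}
insert 52 → {52}
insert 69 → {69, 52}
insert 50 → {69, 52, 50}
pop-max → 69; now {52, 50}
pop-max → 52; now {50}
pop-max → 50; now {}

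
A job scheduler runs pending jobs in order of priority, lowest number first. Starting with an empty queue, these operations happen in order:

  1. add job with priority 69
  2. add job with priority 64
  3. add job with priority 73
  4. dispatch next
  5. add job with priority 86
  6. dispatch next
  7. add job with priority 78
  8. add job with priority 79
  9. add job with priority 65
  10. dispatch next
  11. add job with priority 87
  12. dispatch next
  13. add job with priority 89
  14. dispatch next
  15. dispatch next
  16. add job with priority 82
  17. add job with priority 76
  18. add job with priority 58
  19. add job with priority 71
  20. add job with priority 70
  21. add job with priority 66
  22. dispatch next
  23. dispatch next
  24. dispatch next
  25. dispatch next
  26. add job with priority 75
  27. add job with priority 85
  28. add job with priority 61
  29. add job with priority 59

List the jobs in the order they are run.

insert 69 → {69}
insert 64 → {64, 69}
insert 73 → {64, 69, 73}
dispatch next → 64; now {69, 73}
insert 86 → {69, 73, 86}
dispatch next → 69; now {73, 86}
insert 78 → {73, 78, 86}
insert 79 → {73, 78, 79, 86}
insert 65 → {65, 73, 78, 79, 86}
dispatch next → 65; now {73, 78, 79, 86}
insert 87 → {73, 78, 79, 86, 87}
dispatch next → 73; now {78, 79, 86, 87}
insert 89 → {78, 79, 86, 87, 89}
dispatch next → 78; now {79, 86, 87, 89}
dispatch next → 79; now {86, 87, 89}
insert 82 → {82, 86, 87, 89}
insert 76 → {76, 82, 86, 87, 89}
insert 58 → {58, 76, 82, 86, 87, 89}
insert 71 → {58, 71, 76, 82, 86, 87, 89}
insert 70 → {58, 70, 71, 76, 82, 86, 87, 89}
insert 66 → {58, 66, 70, 71, 76, 82, 86, 87, 89}
dispatch next → 58; now {66, 70, 71, 76, 82, 86, 87, 89}
dispatch next → 66; now {70, 71, 76, 82, 86, 87, 89}
dispatch next → 70; now {71, 76, 82, 86, 87, 89}
dispatch next → 71; now {76, 82, 86, 87, 89}
insert 75 → {75, 76, 82, 86, 87, 89}
insert 85 → {75, 76, 82, 85, 86, 87, 89}
insert 61 → {61, 75, 76, 82, 85, 86, 87, 89}
insert 59 → {59, 61, 75, 76, 82, 85, 86, 87, 89}

64, 69, 65, 73, 78, 79, 58, 66, 70, 71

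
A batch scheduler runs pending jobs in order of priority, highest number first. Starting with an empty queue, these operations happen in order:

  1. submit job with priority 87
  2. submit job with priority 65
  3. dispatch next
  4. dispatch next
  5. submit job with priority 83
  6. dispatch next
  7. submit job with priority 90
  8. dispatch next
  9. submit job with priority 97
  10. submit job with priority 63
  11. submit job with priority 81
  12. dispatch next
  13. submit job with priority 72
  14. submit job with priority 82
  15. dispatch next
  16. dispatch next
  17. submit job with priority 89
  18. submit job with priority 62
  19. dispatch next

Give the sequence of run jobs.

insert 87 → {87}
insert 65 → {87, 65}
dispatch next → 87; now {65}
dispatch next → 65; now {}
insert 83 → {83}
dispatch next → 83; now {}
insert 90 → {90}
dispatch next → 90; now {}
insert 97 → {97}
insert 63 → {97, 63}
insert 81 → {97, 81, 63}
dispatch next → 97; now {81, 63}
insert 72 → {81, 72, 63}
insert 82 → {82, 81, 72, 63}
dispatch next → 82; now {81, 72, 63}
dispatch next → 81; now {72, 63}
insert 89 → {89, 72, 63}
insert 62 → {89, 72, 63, 62}
dispatch next → 89; now {72, 63, 62}

87 → 65 → 83 → 90 → 97 → 82 → 81 → 89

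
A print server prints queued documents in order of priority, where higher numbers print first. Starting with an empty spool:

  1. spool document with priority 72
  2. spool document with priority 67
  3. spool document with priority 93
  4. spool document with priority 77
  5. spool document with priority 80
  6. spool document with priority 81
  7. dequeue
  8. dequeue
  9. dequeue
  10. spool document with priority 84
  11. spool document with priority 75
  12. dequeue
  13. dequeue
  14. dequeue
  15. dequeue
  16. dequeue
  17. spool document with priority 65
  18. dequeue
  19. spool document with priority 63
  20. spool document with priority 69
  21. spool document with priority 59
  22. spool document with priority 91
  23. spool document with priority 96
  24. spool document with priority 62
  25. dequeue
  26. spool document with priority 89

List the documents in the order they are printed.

93 → 81 → 80 → 84 → 77 → 75 → 72 → 67 → 65 → 96

insert 72 → {72}
insert 67 → {72, 67}
insert 93 → {93, 72, 67}
insert 77 → {93, 77, 72, 67}
insert 80 → {93, 80, 77, 72, 67}
insert 81 → {93, 81, 80, 77, 72, 67}
dequeue → 93; now {81, 80, 77, 72, 67}
dequeue → 81; now {80, 77, 72, 67}
dequeue → 80; now {77, 72, 67}
insert 84 → {84, 77, 72, 67}
insert 75 → {84, 77, 75, 72, 67}
dequeue → 84; now {77, 75, 72, 67}
dequeue → 77; now {75, 72, 67}
dequeue → 75; now {72, 67}
dequeue → 72; now {67}
dequeue → 67; now {}
insert 65 → {65}
dequeue → 65; now {}
insert 63 → {63}
insert 69 → {69, 63}
insert 59 → {69, 63, 59}
insert 91 → {91, 69, 63, 59}
insert 96 → {96, 91, 69, 63, 59}
insert 62 → {96, 91, 69, 63, 62, 59}
dequeue → 96; now {91, 69, 63, 62, 59}
insert 89 → {91, 89, 69, 63, 62, 59}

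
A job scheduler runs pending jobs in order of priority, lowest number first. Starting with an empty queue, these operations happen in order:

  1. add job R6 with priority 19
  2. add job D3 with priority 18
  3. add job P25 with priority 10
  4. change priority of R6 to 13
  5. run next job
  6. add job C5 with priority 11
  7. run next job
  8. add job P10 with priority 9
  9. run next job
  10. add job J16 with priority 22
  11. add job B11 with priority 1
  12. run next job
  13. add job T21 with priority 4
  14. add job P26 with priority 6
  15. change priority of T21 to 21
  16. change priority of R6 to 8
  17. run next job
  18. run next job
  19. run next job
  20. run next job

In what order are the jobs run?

add R6 (priority 19) → {R6:19}
add D3 (priority 18) → {D3:18, R6:19}
add P25 (priority 10) → {P25:10, D3:18, R6:19}
update R6 to priority 13 → {P25:10, R6:13, D3:18}
run next job → P25; now {R6:13, D3:18}
add C5 (priority 11) → {C5:11, R6:13, D3:18}
run next job → C5; now {R6:13, D3:18}
add P10 (priority 9) → {P10:9, R6:13, D3:18}
run next job → P10; now {R6:13, D3:18}
add J16 (priority 22) → {R6:13, D3:18, J16:22}
add B11 (priority 1) → {B11:1, R6:13, D3:18, J16:22}
run next job → B11; now {R6:13, D3:18, J16:22}
add T21 (priority 4) → {T21:4, R6:13, D3:18, J16:22}
add P26 (priority 6) → {T21:4, P26:6, R6:13, D3:18, J16:22}
update T21 to priority 21 → {P26:6, R6:13, D3:18, T21:21, J16:22}
update R6 to priority 8 → {P26:6, R6:8, D3:18, T21:21, J16:22}
run next job → P26; now {R6:8, D3:18, T21:21, J16:22}
run next job → R6; now {D3:18, T21:21, J16:22}
run next job → D3; now {T21:21, J16:22}
run next job → T21; now {J16:22}

[P25, C5, P10, B11, P26, R6, D3, T21]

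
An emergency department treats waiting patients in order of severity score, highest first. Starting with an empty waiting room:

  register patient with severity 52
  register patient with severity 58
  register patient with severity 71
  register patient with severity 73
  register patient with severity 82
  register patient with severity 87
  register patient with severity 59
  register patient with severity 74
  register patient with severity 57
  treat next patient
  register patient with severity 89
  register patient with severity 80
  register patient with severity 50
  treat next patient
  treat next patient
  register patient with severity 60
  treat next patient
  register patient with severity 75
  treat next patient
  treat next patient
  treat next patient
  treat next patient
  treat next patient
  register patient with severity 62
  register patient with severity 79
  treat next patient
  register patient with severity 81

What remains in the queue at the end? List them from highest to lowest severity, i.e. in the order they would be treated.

insert 52 → {52}
insert 58 → {58, 52}
insert 71 → {71, 58, 52}
insert 73 → {73, 71, 58, 52}
insert 82 → {82, 73, 71, 58, 52}
insert 87 → {87, 82, 73, 71, 58, 52}
insert 59 → {87, 82, 73, 71, 59, 58, 52}
insert 74 → {87, 82, 74, 73, 71, 59, 58, 52}
insert 57 → {87, 82, 74, 73, 71, 59, 58, 57, 52}
treat next patient → 87; now {82, 74, 73, 71, 59, 58, 57, 52}
insert 89 → {89, 82, 74, 73, 71, 59, 58, 57, 52}
insert 80 → {89, 82, 80, 74, 73, 71, 59, 58, 57, 52}
insert 50 → {89, 82, 80, 74, 73, 71, 59, 58, 57, 52, 50}
treat next patient → 89; now {82, 80, 74, 73, 71, 59, 58, 57, 52, 50}
treat next patient → 82; now {80, 74, 73, 71, 59, 58, 57, 52, 50}
insert 60 → {80, 74, 73, 71, 60, 59, 58, 57, 52, 50}
treat next patient → 80; now {74, 73, 71, 60, 59, 58, 57, 52, 50}
insert 75 → {75, 74, 73, 71, 60, 59, 58, 57, 52, 50}
treat next patient → 75; now {74, 73, 71, 60, 59, 58, 57, 52, 50}
treat next patient → 74; now {73, 71, 60, 59, 58, 57, 52, 50}
treat next patient → 73; now {71, 60, 59, 58, 57, 52, 50}
treat next patient → 71; now {60, 59, 58, 57, 52, 50}
treat next patient → 60; now {59, 58, 57, 52, 50}
insert 62 → {62, 59, 58, 57, 52, 50}
insert 79 → {79, 62, 59, 58, 57, 52, 50}
treat next patient → 79; now {62, 59, 58, 57, 52, 50}
insert 81 → {81, 62, 59, 58, 57, 52, 50}

[81, 62, 59, 58, 57, 52, 50]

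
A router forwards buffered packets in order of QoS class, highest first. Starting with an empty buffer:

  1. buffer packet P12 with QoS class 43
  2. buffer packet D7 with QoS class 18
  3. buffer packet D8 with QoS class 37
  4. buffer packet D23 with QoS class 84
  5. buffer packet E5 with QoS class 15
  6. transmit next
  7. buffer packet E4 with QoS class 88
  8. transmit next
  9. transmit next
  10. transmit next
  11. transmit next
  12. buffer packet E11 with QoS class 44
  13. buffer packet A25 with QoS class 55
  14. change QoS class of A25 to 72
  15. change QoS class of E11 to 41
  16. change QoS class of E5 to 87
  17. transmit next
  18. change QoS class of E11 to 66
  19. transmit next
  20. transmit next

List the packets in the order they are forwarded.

D23 → E4 → P12 → D8 → D7 → E5 → A25 → E11

add P12 (QoS class 43) → {P12:43}
add D7 (QoS class 18) → {P12:43, D7:18}
add D8 (QoS class 37) → {P12:43, D8:37, D7:18}
add D23 (QoS class 84) → {D23:84, P12:43, D8:37, D7:18}
add E5 (QoS class 15) → {D23:84, P12:43, D8:37, D7:18, E5:15}
transmit next → D23; now {P12:43, D8:37, D7:18, E5:15}
add E4 (QoS class 88) → {E4:88, P12:43, D8:37, D7:18, E5:15}
transmit next → E4; now {P12:43, D8:37, D7:18, E5:15}
transmit next → P12; now {D8:37, D7:18, E5:15}
transmit next → D8; now {D7:18, E5:15}
transmit next → D7; now {E5:15}
add E11 (QoS class 44) → {E11:44, E5:15}
add A25 (QoS class 55) → {A25:55, E11:44, E5:15}
update A25 to QoS class 72 → {A25:72, E11:44, E5:15}
update E11 to QoS class 41 → {A25:72, E11:41, E5:15}
update E5 to QoS class 87 → {E5:87, A25:72, E11:41}
transmit next → E5; now {A25:72, E11:41}
update E11 to QoS class 66 → {A25:72, E11:66}
transmit next → A25; now {E11:66}
transmit next → E11; now {}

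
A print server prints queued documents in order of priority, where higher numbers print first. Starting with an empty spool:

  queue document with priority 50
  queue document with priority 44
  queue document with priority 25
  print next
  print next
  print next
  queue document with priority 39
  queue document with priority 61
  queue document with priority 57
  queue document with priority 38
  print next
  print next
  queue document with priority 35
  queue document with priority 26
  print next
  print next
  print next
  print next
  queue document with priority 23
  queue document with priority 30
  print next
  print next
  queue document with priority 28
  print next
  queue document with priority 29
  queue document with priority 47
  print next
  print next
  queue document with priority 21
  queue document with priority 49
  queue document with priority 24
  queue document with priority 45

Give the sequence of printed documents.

insert 50 → {50}
insert 44 → {50, 44}
insert 25 → {50, 44, 25}
print next → 50; now {44, 25}
print next → 44; now {25}
print next → 25; now {}
insert 39 → {39}
insert 61 → {61, 39}
insert 57 → {61, 57, 39}
insert 38 → {61, 57, 39, 38}
print next → 61; now {57, 39, 38}
print next → 57; now {39, 38}
insert 35 → {39, 38, 35}
insert 26 → {39, 38, 35, 26}
print next → 39; now {38, 35, 26}
print next → 38; now {35, 26}
print next → 35; now {26}
print next → 26; now {}
insert 23 → {23}
insert 30 → {30, 23}
print next → 30; now {23}
print next → 23; now {}
insert 28 → {28}
print next → 28; now {}
insert 29 → {29}
insert 47 → {47, 29}
print next → 47; now {29}
print next → 29; now {}
insert 21 → {21}
insert 49 → {49, 21}
insert 24 → {49, 24, 21}
insert 45 → {49, 45, 24, 21}

50, 44, 25, 61, 57, 39, 38, 35, 26, 30, 23, 28, 47, 29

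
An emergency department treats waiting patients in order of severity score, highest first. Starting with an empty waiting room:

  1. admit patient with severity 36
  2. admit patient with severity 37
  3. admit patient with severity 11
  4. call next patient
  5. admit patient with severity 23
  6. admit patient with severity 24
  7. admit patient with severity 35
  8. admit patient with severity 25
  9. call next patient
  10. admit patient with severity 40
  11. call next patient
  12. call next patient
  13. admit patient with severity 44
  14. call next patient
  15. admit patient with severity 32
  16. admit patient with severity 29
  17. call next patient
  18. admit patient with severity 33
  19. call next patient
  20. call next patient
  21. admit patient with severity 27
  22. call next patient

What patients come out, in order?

[37, 36, 40, 35, 44, 32, 33, 29, 27]

insert 36 → {36}
insert 37 → {37, 36}
insert 11 → {37, 36, 11}
call next patient → 37; now {36, 11}
insert 23 → {36, 23, 11}
insert 24 → {36, 24, 23, 11}
insert 35 → {36, 35, 24, 23, 11}
insert 25 → {36, 35, 25, 24, 23, 11}
call next patient → 36; now {35, 25, 24, 23, 11}
insert 40 → {40, 35, 25, 24, 23, 11}
call next patient → 40; now {35, 25, 24, 23, 11}
call next patient → 35; now {25, 24, 23, 11}
insert 44 → {44, 25, 24, 23, 11}
call next patient → 44; now {25, 24, 23, 11}
insert 32 → {32, 25, 24, 23, 11}
insert 29 → {32, 29, 25, 24, 23, 11}
call next patient → 32; now {29, 25, 24, 23, 11}
insert 33 → {33, 29, 25, 24, 23, 11}
call next patient → 33; now {29, 25, 24, 23, 11}
call next patient → 29; now {25, 24, 23, 11}
insert 27 → {27, 25, 24, 23, 11}
call next patient → 27; now {25, 24, 23, 11}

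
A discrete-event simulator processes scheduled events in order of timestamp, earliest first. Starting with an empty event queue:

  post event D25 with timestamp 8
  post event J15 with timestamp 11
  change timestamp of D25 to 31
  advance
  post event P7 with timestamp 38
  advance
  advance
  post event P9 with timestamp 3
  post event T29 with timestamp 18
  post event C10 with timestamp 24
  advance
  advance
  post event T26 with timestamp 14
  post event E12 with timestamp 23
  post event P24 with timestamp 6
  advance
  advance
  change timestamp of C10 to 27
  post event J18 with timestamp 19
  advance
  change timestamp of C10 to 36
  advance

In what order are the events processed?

J15 → D25 → P7 → P9 → T29 → P24 → T26 → J18 → E12

add D25 (timestamp 8) → {D25:8}
add J15 (timestamp 11) → {D25:8, J15:11}
update D25 to timestamp 31 → {J15:11, D25:31}
advance → J15; now {D25:31}
add P7 (timestamp 38) → {D25:31, P7:38}
advance → D25; now {P7:38}
advance → P7; now {}
add P9 (timestamp 3) → {P9:3}
add T29 (timestamp 18) → {P9:3, T29:18}
add C10 (timestamp 24) → {P9:3, T29:18, C10:24}
advance → P9; now {T29:18, C10:24}
advance → T29; now {C10:24}
add T26 (timestamp 14) → {T26:14, C10:24}
add E12 (timestamp 23) → {T26:14, E12:23, C10:24}
add P24 (timestamp 6) → {P24:6, T26:14, E12:23, C10:24}
advance → P24; now {T26:14, E12:23, C10:24}
advance → T26; now {E12:23, C10:24}
update C10 to timestamp 27 → {E12:23, C10:27}
add J18 (timestamp 19) → {J18:19, E12:23, C10:27}
advance → J18; now {E12:23, C10:27}
update C10 to timestamp 36 → {E12:23, C10:36}
advance → E12; now {C10:36}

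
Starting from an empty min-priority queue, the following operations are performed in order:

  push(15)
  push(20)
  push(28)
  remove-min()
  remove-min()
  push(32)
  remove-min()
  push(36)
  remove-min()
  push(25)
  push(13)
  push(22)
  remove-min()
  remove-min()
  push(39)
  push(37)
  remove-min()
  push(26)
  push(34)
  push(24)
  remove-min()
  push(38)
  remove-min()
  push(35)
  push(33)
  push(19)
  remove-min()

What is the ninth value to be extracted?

26

insert 15 → {15}
insert 20 → {15, 20}
insert 28 → {15, 20, 28}
remove-min → 15; now {20, 28}
remove-min → 20; now {28}
insert 32 → {28, 32}
remove-min → 28; now {32}
insert 36 → {32, 36}
remove-min → 32; now {36}
insert 25 → {25, 36}
insert 13 → {13, 25, 36}
insert 22 → {13, 22, 25, 36}
remove-min → 13; now {22, 25, 36}
remove-min → 22; now {25, 36}
insert 39 → {25, 36, 39}
insert 37 → {25, 36, 37, 39}
remove-min → 25; now {36, 37, 39}
insert 26 → {26, 36, 37, 39}
insert 34 → {26, 34, 36, 37, 39}
insert 24 → {24, 26, 34, 36, 37, 39}
remove-min → 24; now {26, 34, 36, 37, 39}
insert 38 → {26, 34, 36, 37, 38, 39}
remove-min → 26; now {34, 36, 37, 38, 39}
insert 35 → {34, 35, 36, 37, 38, 39}
insert 33 → {33, 34, 35, 36, 37, 38, 39}
insert 19 → {19, 33, 34, 35, 36, 37, 38, 39}
remove-min → 19; now {33, 34, 35, 36, 37, 38, 39}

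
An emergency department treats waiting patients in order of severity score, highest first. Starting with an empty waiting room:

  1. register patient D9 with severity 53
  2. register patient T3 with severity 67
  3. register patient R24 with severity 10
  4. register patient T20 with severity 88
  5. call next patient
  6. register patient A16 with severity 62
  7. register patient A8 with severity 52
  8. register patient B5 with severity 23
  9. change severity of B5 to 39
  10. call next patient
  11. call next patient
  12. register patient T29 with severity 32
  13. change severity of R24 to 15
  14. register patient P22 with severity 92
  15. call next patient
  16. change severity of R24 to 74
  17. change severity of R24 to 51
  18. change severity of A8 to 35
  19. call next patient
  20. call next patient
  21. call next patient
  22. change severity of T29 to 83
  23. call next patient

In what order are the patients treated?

T20 → T3 → A16 → P22 → D9 → R24 → B5 → T29

add D9 (severity 53) → {D9:53}
add T3 (severity 67) → {T3:67, D9:53}
add R24 (severity 10) → {T3:67, D9:53, R24:10}
add T20 (severity 88) → {T20:88, T3:67, D9:53, R24:10}
call next patient → T20; now {T3:67, D9:53, R24:10}
add A16 (severity 62) → {T3:67, A16:62, D9:53, R24:10}
add A8 (severity 52) → {T3:67, A16:62, D9:53, A8:52, R24:10}
add B5 (severity 23) → {T3:67, A16:62, D9:53, A8:52, B5:23, R24:10}
update B5 to severity 39 → {T3:67, A16:62, D9:53, A8:52, B5:39, R24:10}
call next patient → T3; now {A16:62, D9:53, A8:52, B5:39, R24:10}
call next patient → A16; now {D9:53, A8:52, B5:39, R24:10}
add T29 (severity 32) → {D9:53, A8:52, B5:39, T29:32, R24:10}
update R24 to severity 15 → {D9:53, A8:52, B5:39, T29:32, R24:15}
add P22 (severity 92) → {P22:92, D9:53, A8:52, B5:39, T29:32, R24:15}
call next patient → P22; now {D9:53, A8:52, B5:39, T29:32, R24:15}
update R24 to severity 74 → {R24:74, D9:53, A8:52, B5:39, T29:32}
update R24 to severity 51 → {D9:53, A8:52, R24:51, B5:39, T29:32}
update A8 to severity 35 → {D9:53, R24:51, B5:39, A8:35, T29:32}
call next patient → D9; now {R24:51, B5:39, A8:35, T29:32}
call next patient → R24; now {B5:39, A8:35, T29:32}
call next patient → B5; now {A8:35, T29:32}
update T29 to severity 83 → {T29:83, A8:35}
call next patient → T29; now {A8:35}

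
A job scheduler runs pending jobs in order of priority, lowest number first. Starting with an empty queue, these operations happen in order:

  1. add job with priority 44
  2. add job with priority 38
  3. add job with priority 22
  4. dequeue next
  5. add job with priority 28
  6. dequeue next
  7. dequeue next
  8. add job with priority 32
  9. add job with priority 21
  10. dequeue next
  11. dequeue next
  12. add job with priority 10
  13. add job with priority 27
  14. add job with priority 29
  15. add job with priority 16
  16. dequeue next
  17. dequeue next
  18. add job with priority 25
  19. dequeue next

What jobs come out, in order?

22, 28, 38, 21, 32, 10, 16, 25

insert 44 → {44}
insert 38 → {38, 44}
insert 22 → {22, 38, 44}
dequeue next → 22; now {38, 44}
insert 28 → {28, 38, 44}
dequeue next → 28; now {38, 44}
dequeue next → 38; now {44}
insert 32 → {32, 44}
insert 21 → {21, 32, 44}
dequeue next → 21; now {32, 44}
dequeue next → 32; now {44}
insert 10 → {10, 44}
insert 27 → {10, 27, 44}
insert 29 → {10, 27, 29, 44}
insert 16 → {10, 16, 27, 29, 44}
dequeue next → 10; now {16, 27, 29, 44}
dequeue next → 16; now {27, 29, 44}
insert 25 → {25, 27, 29, 44}
dequeue next → 25; now {27, 29, 44}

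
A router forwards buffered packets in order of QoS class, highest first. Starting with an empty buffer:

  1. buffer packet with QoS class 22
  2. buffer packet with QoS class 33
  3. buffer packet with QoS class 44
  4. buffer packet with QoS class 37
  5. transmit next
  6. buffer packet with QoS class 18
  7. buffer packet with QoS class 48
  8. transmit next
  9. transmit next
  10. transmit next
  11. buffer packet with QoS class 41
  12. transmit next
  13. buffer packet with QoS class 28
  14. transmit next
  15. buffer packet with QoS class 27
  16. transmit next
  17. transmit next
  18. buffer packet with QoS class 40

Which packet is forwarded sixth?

insert 22 → {22}
insert 33 → {33, 22}
insert 44 → {44, 33, 22}
insert 37 → {44, 37, 33, 22}
transmit next → 44; now {37, 33, 22}
insert 18 → {37, 33, 22, 18}
insert 48 → {48, 37, 33, 22, 18}
transmit next → 48; now {37, 33, 22, 18}
transmit next → 37; now {33, 22, 18}
transmit next → 33; now {22, 18}
insert 41 → {41, 22, 18}
transmit next → 41; now {22, 18}
insert 28 → {28, 22, 18}
transmit next → 28; now {22, 18}
insert 27 → {27, 22, 18}
transmit next → 27; now {22, 18}
transmit next → 22; now {18}
insert 40 → {40, 18}

28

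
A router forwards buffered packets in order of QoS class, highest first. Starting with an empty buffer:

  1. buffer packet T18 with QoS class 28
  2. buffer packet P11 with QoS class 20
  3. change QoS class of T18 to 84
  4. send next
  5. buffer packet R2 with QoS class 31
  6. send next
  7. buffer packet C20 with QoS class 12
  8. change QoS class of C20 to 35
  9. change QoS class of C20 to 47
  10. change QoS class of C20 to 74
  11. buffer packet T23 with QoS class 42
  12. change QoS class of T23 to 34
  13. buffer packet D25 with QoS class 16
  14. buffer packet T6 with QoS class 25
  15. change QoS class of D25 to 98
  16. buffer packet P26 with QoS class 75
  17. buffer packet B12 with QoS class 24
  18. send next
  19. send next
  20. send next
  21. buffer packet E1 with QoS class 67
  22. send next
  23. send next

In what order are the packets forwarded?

add T18 (QoS class 28) → {T18:28}
add P11 (QoS class 20) → {T18:28, P11:20}
update T18 to QoS class 84 → {T18:84, P11:20}
send next → T18; now {P11:20}
add R2 (QoS class 31) → {R2:31, P11:20}
send next → R2; now {P11:20}
add C20 (QoS class 12) → {P11:20, C20:12}
update C20 to QoS class 35 → {C20:35, P11:20}
update C20 to QoS class 47 → {C20:47, P11:20}
update C20 to QoS class 74 → {C20:74, P11:20}
add T23 (QoS class 42) → {C20:74, T23:42, P11:20}
update T23 to QoS class 34 → {C20:74, T23:34, P11:20}
add D25 (QoS class 16) → {C20:74, T23:34, P11:20, D25:16}
add T6 (QoS class 25) → {C20:74, T23:34, T6:25, P11:20, D25:16}
update D25 to QoS class 98 → {D25:98, C20:74, T23:34, T6:25, P11:20}
add P26 (QoS class 75) → {D25:98, P26:75, C20:74, T23:34, T6:25, P11:20}
add B12 (QoS class 24) → {D25:98, P26:75, C20:74, T23:34, T6:25, B12:24, P11:20}
send next → D25; now {P26:75, C20:74, T23:34, T6:25, B12:24, P11:20}
send next → P26; now {C20:74, T23:34, T6:25, B12:24, P11:20}
send next → C20; now {T23:34, T6:25, B12:24, P11:20}
add E1 (QoS class 67) → {E1:67, T23:34, T6:25, B12:24, P11:20}
send next → E1; now {T23:34, T6:25, B12:24, P11:20}
send next → T23; now {T6:25, B12:24, P11:20}

[T18, R2, D25, P26, C20, E1, T23]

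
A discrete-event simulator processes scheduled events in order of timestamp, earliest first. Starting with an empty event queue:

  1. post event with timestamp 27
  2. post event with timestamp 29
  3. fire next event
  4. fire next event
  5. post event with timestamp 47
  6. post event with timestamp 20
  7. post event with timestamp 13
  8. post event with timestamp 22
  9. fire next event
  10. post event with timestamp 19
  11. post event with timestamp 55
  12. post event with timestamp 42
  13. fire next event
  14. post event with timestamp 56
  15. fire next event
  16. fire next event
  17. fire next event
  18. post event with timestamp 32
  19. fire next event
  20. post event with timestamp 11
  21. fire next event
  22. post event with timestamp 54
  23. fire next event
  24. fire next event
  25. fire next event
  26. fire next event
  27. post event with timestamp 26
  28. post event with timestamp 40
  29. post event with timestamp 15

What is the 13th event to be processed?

insert 27 → {27}
insert 29 → {27, 29}
fire next event → 27; now {29}
fire next event → 29; now {}
insert 47 → {47}
insert 20 → {20, 47}
insert 13 → {13, 20, 47}
insert 22 → {13, 20, 22, 47}
fire next event → 13; now {20, 22, 47}
insert 19 → {19, 20, 22, 47}
insert 55 → {19, 20, 22, 47, 55}
insert 42 → {19, 20, 22, 42, 47, 55}
fire next event → 19; now {20, 22, 42, 47, 55}
insert 56 → {20, 22, 42, 47, 55, 56}
fire next event → 20; now {22, 42, 47, 55, 56}
fire next event → 22; now {42, 47, 55, 56}
fire next event → 42; now {47, 55, 56}
insert 32 → {32, 47, 55, 56}
fire next event → 32; now {47, 55, 56}
insert 11 → {11, 47, 55, 56}
fire next event → 11; now {47, 55, 56}
insert 54 → {47, 54, 55, 56}
fire next event → 47; now {54, 55, 56}
fire next event → 54; now {55, 56}
fire next event → 55; now {56}
fire next event → 56; now {}
insert 26 → {26}
insert 40 → {26, 40}
insert 15 → {15, 26, 40}

56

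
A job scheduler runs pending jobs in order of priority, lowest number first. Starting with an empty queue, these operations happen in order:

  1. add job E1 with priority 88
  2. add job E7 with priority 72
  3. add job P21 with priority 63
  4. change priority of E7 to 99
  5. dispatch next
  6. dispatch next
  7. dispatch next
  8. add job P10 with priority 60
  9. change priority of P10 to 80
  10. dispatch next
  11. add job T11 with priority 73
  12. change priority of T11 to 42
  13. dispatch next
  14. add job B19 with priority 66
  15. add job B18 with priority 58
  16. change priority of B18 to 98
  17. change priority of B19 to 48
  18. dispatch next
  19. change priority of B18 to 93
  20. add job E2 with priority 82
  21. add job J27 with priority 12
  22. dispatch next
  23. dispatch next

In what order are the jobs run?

add E1 (priority 88) → {E1:88}
add E7 (priority 72) → {E7:72, E1:88}
add P21 (priority 63) → {P21:63, E7:72, E1:88}
update E7 to priority 99 → {P21:63, E1:88, E7:99}
dispatch next → P21; now {E1:88, E7:99}
dispatch next → E1; now {E7:99}
dispatch next → E7; now {}
add P10 (priority 60) → {P10:60}
update P10 to priority 80 → {P10:80}
dispatch next → P10; now {}
add T11 (priority 73) → {T11:73}
update T11 to priority 42 → {T11:42}
dispatch next → T11; now {}
add B19 (priority 66) → {B19:66}
add B18 (priority 58) → {B18:58, B19:66}
update B18 to priority 98 → {B19:66, B18:98}
update B19 to priority 48 → {B19:48, B18:98}
dispatch next → B19; now {B18:98}
update B18 to priority 93 → {B18:93}
add E2 (priority 82) → {E2:82, B18:93}
add J27 (priority 12) → {J27:12, E2:82, B18:93}
dispatch next → J27; now {E2:82, B18:93}
dispatch next → E2; now {B18:93}

P21, E1, E7, P10, T11, B19, J27, E2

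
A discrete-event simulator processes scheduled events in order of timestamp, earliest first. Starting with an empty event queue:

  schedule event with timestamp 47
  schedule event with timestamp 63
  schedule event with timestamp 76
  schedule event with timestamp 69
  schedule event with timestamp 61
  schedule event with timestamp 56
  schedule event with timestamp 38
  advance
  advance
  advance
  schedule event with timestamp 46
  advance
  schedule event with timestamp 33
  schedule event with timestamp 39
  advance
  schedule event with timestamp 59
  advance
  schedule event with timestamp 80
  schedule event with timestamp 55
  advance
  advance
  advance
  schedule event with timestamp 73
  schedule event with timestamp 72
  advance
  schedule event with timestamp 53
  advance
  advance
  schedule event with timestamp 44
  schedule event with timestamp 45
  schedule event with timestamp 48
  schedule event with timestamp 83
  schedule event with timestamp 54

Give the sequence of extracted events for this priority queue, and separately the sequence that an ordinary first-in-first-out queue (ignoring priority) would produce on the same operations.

insert 47 → {47}
insert 63 → {47, 63}
insert 76 → {47, 63, 76}
insert 69 → {47, 63, 69, 76}
insert 61 → {47, 61, 63, 69, 76}
insert 56 → {47, 56, 61, 63, 69, 76}
insert 38 → {38, 47, 56, 61, 63, 69, 76}
advance → 38; now {47, 56, 61, 63, 69, 76}
advance → 47; now {56, 61, 63, 69, 76}
advance → 56; now {61, 63, 69, 76}
insert 46 → {46, 61, 63, 69, 76}
advance → 46; now {61, 63, 69, 76}
insert 33 → {33, 61, 63, 69, 76}
insert 39 → {33, 39, 61, 63, 69, 76}
advance → 33; now {39, 61, 63, 69, 76}
insert 59 → {39, 59, 61, 63, 69, 76}
advance → 39; now {59, 61, 63, 69, 76}
insert 80 → {59, 61, 63, 69, 76, 80}
insert 55 → {55, 59, 61, 63, 69, 76, 80}
advance → 55; now {59, 61, 63, 69, 76, 80}
advance → 59; now {61, 63, 69, 76, 80}
advance → 61; now {63, 69, 76, 80}
insert 73 → {63, 69, 73, 76, 80}
insert 72 → {63, 69, 72, 73, 76, 80}
advance → 63; now {69, 72, 73, 76, 80}
insert 53 → {53, 69, 72, 73, 76, 80}
advance → 53; now {69, 72, 73, 76, 80}
advance → 69; now {72, 73, 76, 80}
insert 44 → {44, 72, 73, 76, 80}
insert 45 → {44, 45, 72, 73, 76, 80}
insert 48 → {44, 45, 48, 72, 73, 76, 80}
insert 83 → {44, 45, 48, 72, 73, 76, 80, 83}
insert 54 → {44, 45, 48, 54, 72, 73, 76, 80, 83}

priority queue: 38 → 47 → 56 → 46 → 33 → 39 → 55 → 59 → 61 → 63 → 53 → 69; FIFO queue: [47, 63, 76, 69, 61, 56, 38, 46, 33, 39, 59, 80]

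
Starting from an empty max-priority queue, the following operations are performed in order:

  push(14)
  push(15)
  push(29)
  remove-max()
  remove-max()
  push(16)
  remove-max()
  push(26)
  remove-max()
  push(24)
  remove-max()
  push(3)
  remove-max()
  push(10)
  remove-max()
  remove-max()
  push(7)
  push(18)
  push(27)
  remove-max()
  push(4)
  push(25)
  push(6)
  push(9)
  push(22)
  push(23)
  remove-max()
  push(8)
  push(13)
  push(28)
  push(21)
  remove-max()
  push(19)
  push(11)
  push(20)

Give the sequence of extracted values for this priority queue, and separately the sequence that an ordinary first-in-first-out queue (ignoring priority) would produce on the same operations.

priority queue: [29, 15, 16, 26, 24, 14, 10, 3, 27, 25, 28]; FIFO queue: [14, 15, 29, 16, 26, 24, 3, 10, 7, 18, 27]

insert 14 → {14}
insert 15 → {15, 14}
insert 29 → {29, 15, 14}
remove-max → 29; now {15, 14}
remove-max → 15; now {14}
insert 16 → {16, 14}
remove-max → 16; now {14}
insert 26 → {26, 14}
remove-max → 26; now {14}
insert 24 → {24, 14}
remove-max → 24; now {14}
insert 3 → {14, 3}
remove-max → 14; now {3}
insert 10 → {10, 3}
remove-max → 10; now {3}
remove-max → 3; now {}
insert 7 → {7}
insert 18 → {18, 7}
insert 27 → {27, 18, 7}
remove-max → 27; now {18, 7}
insert 4 → {18, 7, 4}
insert 25 → {25, 18, 7, 4}
insert 6 → {25, 18, 7, 6, 4}
insert 9 → {25, 18, 9, 7, 6, 4}
insert 22 → {25, 22, 18, 9, 7, 6, 4}
insert 23 → {25, 23, 22, 18, 9, 7, 6, 4}
remove-max → 25; now {23, 22, 18, 9, 7, 6, 4}
insert 8 → {23, 22, 18, 9, 8, 7, 6, 4}
insert 13 → {23, 22, 18, 13, 9, 8, 7, 6, 4}
insert 28 → {28, 23, 22, 18, 13, 9, 8, 7, 6, 4}
insert 21 → {28, 23, 22, 21, 18, 13, 9, 8, 7, 6, 4}
remove-max → 28; now {23, 22, 21, 18, 13, 9, 8, 7, 6, 4}
insert 19 → {23, 22, 21, 19, 18, 13, 9, 8, 7, 6, 4}
insert 11 → {23, 22, 21, 19, 18, 13, 11, 9, 8, 7, 6, 4}
insert 20 → {23, 22, 21, 20, 19, 18, 13, 11, 9, 8, 7, 6, 4}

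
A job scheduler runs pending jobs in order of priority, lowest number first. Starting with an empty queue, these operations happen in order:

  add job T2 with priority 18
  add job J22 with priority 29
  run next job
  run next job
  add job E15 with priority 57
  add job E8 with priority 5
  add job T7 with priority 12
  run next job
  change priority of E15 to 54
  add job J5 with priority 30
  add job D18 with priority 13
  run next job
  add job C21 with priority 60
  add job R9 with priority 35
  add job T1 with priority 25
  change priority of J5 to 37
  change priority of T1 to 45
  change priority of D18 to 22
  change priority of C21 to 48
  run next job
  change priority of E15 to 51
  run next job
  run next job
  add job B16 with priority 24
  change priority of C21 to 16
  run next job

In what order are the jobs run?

[T2, J22, E8, T7, D18, R9, J5, C21]

add T2 (priority 18) → {T2:18}
add J22 (priority 29) → {T2:18, J22:29}
run next job → T2; now {J22:29}
run next job → J22; now {}
add E15 (priority 57) → {E15:57}
add E8 (priority 5) → {E8:5, E15:57}
add T7 (priority 12) → {E8:5, T7:12, E15:57}
run next job → E8; now {T7:12, E15:57}
update E15 to priority 54 → {T7:12, E15:54}
add J5 (priority 30) → {T7:12, J5:30, E15:54}
add D18 (priority 13) → {T7:12, D18:13, J5:30, E15:54}
run next job → T7; now {D18:13, J5:30, E15:54}
add C21 (priority 60) → {D18:13, J5:30, E15:54, C21:60}
add R9 (priority 35) → {D18:13, J5:30, R9:35, E15:54, C21:60}
add T1 (priority 25) → {D18:13, T1:25, J5:30, R9:35, E15:54, C21:60}
update J5 to priority 37 → {D18:13, T1:25, R9:35, J5:37, E15:54, C21:60}
update T1 to priority 45 → {D18:13, R9:35, J5:37, T1:45, E15:54, C21:60}
update D18 to priority 22 → {D18:22, R9:35, J5:37, T1:45, E15:54, C21:60}
update C21 to priority 48 → {D18:22, R9:35, J5:37, T1:45, C21:48, E15:54}
run next job → D18; now {R9:35, J5:37, T1:45, C21:48, E15:54}
update E15 to priority 51 → {R9:35, J5:37, T1:45, C21:48, E15:51}
run next job → R9; now {J5:37, T1:45, C21:48, E15:51}
run next job → J5; now {T1:45, C21:48, E15:51}
add B16 (priority 24) → {B16:24, T1:45, C21:48, E15:51}
update C21 to priority 16 → {C21:16, B16:24, T1:45, E15:51}
run next job → C21; now {B16:24, T1:45, E15:51}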